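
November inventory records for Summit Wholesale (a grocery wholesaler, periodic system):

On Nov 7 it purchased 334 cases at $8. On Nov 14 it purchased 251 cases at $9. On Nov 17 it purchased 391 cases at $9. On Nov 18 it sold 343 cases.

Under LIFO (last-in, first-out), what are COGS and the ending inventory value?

COGS = $3,087; ending inventory = $5,363

Nov 18, 343 sold [LIFO — newest first]: 343 @ $9 = $3,087
Ending inventory: 334 @ $8 + 251 @ $9 + 48 @ $9 = $5,363
Check: goods available $8,450 = COGS $3,087 + ending $5,363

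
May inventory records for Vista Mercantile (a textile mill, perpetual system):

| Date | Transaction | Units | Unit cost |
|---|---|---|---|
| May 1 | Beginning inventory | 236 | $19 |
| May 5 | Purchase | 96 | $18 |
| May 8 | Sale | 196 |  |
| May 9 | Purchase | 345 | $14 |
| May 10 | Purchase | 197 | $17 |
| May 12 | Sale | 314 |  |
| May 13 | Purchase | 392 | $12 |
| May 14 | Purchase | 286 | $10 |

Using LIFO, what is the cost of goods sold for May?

COGS = $8,615

May 8, 196 sold [LIFO — newest first]: 96 @ $18 + 100 @ $19 = $3,628
May 12, 314 sold [LIFO — newest first]: 197 @ $17 + 117 @ $14 = $4,987
Total COGS = $3,628 + $4,987 = $8,615
Ending inventory: 136 @ $19 + 228 @ $14 + 392 @ $12 + 286 @ $10 = $13,340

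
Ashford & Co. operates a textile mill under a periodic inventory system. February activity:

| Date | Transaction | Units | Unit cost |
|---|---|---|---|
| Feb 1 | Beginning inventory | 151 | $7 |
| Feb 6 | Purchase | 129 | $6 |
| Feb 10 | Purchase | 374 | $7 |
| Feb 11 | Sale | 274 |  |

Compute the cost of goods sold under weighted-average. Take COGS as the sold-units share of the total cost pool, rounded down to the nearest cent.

COGS = $1,863.95

Feb 11, sell 274: 274/654 × $4,449.00 → $1,863.95
Ending inventory (cost pool remaining) = $2,585.05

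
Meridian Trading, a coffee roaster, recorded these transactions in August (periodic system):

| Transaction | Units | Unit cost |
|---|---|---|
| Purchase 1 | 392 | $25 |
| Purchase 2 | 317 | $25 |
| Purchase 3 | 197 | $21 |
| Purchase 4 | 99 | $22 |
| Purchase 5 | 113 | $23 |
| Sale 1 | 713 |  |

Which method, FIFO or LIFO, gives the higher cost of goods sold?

FIFO

FIFO COGS: 392 @ $25 + 317 @ $25 + 4 @ $21 = $17,809
LIFO COGS: 113 @ $23 + 99 @ $22 + 197 @ $21 + 304 @ $25 = $16,514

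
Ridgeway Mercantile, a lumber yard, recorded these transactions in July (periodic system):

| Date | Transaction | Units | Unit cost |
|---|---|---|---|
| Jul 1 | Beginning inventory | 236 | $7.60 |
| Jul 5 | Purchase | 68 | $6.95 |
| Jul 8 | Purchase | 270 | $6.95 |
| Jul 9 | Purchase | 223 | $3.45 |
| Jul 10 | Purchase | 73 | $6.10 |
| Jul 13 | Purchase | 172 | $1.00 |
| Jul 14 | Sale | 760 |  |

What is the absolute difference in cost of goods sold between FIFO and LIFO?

FIFO COGS: 236 @ $7.60 + 68 @ $6.95 + 270 @ $6.95 + 186 @ $3.45 = $4,784.40
LIFO COGS: 172 @ $1.00 + 73 @ $6.10 + 223 @ $3.45 + 270 @ $6.95 + 22 @ $6.95 = $3,416.05
Difference = |$4,784.40 − $3,416.05| = $1,368.35

$1,368.35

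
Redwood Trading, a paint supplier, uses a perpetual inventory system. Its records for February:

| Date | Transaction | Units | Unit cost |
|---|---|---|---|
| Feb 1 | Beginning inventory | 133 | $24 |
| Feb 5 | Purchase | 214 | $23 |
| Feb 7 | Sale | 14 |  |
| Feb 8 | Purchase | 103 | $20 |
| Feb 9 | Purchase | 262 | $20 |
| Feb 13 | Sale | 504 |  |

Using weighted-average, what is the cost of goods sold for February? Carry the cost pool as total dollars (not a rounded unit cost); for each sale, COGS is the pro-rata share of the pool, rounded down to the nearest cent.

After Feb 1: 133 on hand, pool $3,192.00 (≈ $24.0000 each)
After Feb 5: 347 on hand, pool $8,114.00 (≈ $23.3833 each)
Feb 7, sell 14: 14/347 × $8,114.00 → $327.36
After Feb 8: 436 on hand, pool $9,846.64 (≈ $22.5840 each)
After Feb 9: 698 on hand, pool $15,086.64 (≈ $21.6141 each)
Feb 13, sell 504: 504/698 × $15,086.64 → $10,893.50
Total COGS = $327.36 + $10,893.50 = $11,220.86
Ending inventory (cost pool remaining) = $4,193.14

COGS = $11,220.86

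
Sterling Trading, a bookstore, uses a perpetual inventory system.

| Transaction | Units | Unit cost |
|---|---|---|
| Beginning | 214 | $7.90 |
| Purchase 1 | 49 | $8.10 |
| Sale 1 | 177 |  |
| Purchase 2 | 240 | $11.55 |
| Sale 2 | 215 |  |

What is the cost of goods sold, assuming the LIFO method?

COGS = $3,891.35

Sale 1 (177) [LIFO — newest first]: 49 @ $8.10 + 128 @ $7.90 = $1,408.10
Sale 2 (215) [LIFO — newest first]: 215 @ $11.55 = $2,483.25
Total COGS = $1,408.10 + $2,483.25 = $3,891.35
Ending inventory: 86 @ $7.90 + 25 @ $11.55 = $968.15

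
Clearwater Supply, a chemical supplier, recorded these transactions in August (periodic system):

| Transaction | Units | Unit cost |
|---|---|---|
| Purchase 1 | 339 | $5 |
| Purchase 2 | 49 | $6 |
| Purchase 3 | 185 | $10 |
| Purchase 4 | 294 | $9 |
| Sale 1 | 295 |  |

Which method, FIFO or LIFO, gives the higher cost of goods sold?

LIFO

FIFO COGS: 295 @ $5 = $1,475
LIFO COGS: 294 @ $9 + 1 @ $10 = $2,656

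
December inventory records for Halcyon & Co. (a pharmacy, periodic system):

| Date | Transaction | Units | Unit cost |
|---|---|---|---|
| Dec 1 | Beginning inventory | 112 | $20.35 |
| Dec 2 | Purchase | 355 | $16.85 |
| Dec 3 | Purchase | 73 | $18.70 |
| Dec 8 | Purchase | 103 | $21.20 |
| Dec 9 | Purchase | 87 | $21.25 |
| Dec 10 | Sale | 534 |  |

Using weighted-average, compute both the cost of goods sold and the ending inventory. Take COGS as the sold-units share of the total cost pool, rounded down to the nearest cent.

COGS = $9,991.21; ending inventory = $3,667.19

Dec 10, sell 534: 534/730 × $13,658.40 → $9,991.21
Ending inventory (cost pool remaining) = $3,667.19
Check: goods available $13,658.40 = COGS $9,991.21 + ending $3,667.19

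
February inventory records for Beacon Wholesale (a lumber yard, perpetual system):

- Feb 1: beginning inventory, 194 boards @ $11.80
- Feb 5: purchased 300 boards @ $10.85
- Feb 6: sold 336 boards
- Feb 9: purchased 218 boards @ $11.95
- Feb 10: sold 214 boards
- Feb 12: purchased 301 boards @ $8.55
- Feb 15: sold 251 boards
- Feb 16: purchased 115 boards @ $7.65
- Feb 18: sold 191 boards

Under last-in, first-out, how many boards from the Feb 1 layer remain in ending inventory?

136

Feb 6, 336 sold [LIFO — newest first]: 300 @ $10.85 + 36 @ $11.80 = $3,679.80
Feb 10, 214 sold [LIFO — newest first]: 214 @ $11.95 = $2,557.30
Feb 15, 251 sold [LIFO — newest first]: 251 @ $8.55 = $2,146.05
Feb 18, 191 sold [LIFO — newest first]: 115 @ $7.65 + 50 @ $8.55 + 4 @ $11.95 + 22 @ $11.80 = $1,614.65
Total COGS = $3,679.80 + $2,557.30 + $2,146.05 + $1,614.65 = $9,997.80
Ending inventory: 136 @ $11.80 = $1,604.80
Check: goods available $11,602.60 = COGS $9,997.80 + ending $1,604.80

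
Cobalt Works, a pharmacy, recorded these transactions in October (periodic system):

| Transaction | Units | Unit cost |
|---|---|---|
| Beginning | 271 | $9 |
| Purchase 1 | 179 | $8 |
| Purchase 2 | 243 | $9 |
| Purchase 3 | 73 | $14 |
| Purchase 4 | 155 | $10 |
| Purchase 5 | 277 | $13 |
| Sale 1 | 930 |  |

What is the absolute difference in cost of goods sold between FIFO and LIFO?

FIFO COGS: 271 @ $9 + 179 @ $8 + 243 @ $9 + 73 @ $14 + 155 @ $10 + 9 @ $13 = $8,747
LIFO COGS: 277 @ $13 + 155 @ $10 + 73 @ $14 + 243 @ $9 + 179 @ $8 + 3 @ $9 = $9,819
Difference = |$8,747 − $9,819| = $1,072

$1,072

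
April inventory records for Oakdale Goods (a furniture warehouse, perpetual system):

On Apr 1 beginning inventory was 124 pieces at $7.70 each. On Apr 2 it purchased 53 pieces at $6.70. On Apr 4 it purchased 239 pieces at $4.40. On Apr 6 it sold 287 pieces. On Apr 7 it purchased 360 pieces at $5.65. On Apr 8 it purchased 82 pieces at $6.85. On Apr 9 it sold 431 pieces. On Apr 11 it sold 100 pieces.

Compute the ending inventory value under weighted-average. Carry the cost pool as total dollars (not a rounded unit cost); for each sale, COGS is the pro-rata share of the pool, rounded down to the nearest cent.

Ending inventory = $233.14

After Apr 1: 124 on hand, pool $954.80 (≈ $7.7000 each)
After Apr 2: 177 on hand, pool $1,309.90 (≈ $7.4006 each)
After Apr 4: 416 on hand, pool $2,361.50 (≈ $5.6767 each)
Apr 6, sell 287: 287/416 × $2,361.50 → $1,629.20
After Apr 7: 489 on hand, pool $2,766.30 (≈ $5.6571 each)
After Apr 8: 571 on hand, pool $3,328.00 (≈ $5.8284 each)
Apr 9, sell 431: 431/571 × $3,328.00 → $2,512.02
Apr 11, sell 100: 100/140 × $815.98 → $582.84
Total COGS = $1,629.20 + $2,512.02 + $582.84 = $4,724.06
Ending inventory (cost pool remaining) = $233.14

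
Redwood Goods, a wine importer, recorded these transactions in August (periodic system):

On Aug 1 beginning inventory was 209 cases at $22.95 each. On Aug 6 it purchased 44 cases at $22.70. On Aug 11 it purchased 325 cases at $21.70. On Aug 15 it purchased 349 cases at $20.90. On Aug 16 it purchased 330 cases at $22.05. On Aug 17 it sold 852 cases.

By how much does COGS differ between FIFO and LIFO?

$249.75

FIFO COGS: 209 @ $22.95 + 44 @ $22.70 + 325 @ $21.70 + 274 @ $20.90 = $18,574.45
LIFO COGS: 330 @ $22.05 + 349 @ $20.90 + 173 @ $21.70 = $18,324.70
Difference = |$18,574.45 − $18,324.70| = $249.75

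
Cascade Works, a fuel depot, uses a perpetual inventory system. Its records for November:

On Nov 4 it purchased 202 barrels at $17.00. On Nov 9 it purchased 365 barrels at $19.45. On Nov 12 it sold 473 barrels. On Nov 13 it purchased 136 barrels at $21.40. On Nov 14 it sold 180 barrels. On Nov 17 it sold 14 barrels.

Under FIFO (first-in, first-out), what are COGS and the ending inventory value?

Nov 12, 473 sold [FIFO — oldest first]: 202 @ $17.00 + 271 @ $19.45 = $8,704.95
Nov 14, 180 sold [FIFO — oldest first]: 94 @ $19.45 + 86 @ $21.40 = $3,668.70
Nov 17, 14 sold [FIFO — oldest first]: 14 @ $21.40 = $299.60
Total COGS = $8,704.95 + $3,668.70 + $299.60 = $12,673.25
Ending inventory: 36 @ $21.40 = $770.40
Check: goods available $13,443.65 = COGS $12,673.25 + ending $770.40

COGS = $12,673.25; ending inventory = $770.40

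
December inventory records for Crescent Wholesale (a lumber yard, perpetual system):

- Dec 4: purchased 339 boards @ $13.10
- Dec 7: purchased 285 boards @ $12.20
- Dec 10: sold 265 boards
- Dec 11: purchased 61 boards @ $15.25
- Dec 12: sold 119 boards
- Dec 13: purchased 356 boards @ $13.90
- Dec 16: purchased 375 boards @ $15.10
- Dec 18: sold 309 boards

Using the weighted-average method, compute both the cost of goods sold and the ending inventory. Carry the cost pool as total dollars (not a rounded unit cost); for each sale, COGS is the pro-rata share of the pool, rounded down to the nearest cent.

After Dec 4: 339 on hand, pool $4,440.90 (≈ $13.1000 each)
After Dec 7: 624 on hand, pool $7,917.90 (≈ $12.6889 each)
Dec 10, sell 265: 265/624 × $7,917.90 → $3,362.56
After Dec 11: 420 on hand, pool $5,485.59 (≈ $13.0609 each)
Dec 12, sell 119: 119/420 × $5,485.59 → $1,554.25
After Dec 13: 657 on hand, pool $8,879.74 (≈ $13.5156 each)
After Dec 16: 1032 on hand, pool $14,542.24 (≈ $14.0913 each)
Dec 18, sell 309: 309/1032 × $14,542.24 → $4,354.21
Total COGS = $3,362.56 + $1,554.25 + $4,354.21 = $9,271.02
Ending inventory (cost pool remaining) = $10,188.03
Check: goods available $19,459.05 = COGS $9,271.02 + ending $10,188.03

COGS = $9,271.02; ending inventory = $10,188.03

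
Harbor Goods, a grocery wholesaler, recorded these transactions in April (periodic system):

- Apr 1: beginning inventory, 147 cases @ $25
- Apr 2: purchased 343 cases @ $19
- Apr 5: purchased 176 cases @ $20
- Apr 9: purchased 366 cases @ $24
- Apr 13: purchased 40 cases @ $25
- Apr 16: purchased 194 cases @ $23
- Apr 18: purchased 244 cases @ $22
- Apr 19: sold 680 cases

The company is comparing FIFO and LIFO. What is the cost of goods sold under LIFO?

COGS = $15,678

FIFO COGS: 147 @ $25 + 343 @ $19 + 176 @ $20 + 14 @ $24 = $14,048
LIFO COGS: 244 @ $22 + 194 @ $23 + 40 @ $25 + 202 @ $24 = $15,678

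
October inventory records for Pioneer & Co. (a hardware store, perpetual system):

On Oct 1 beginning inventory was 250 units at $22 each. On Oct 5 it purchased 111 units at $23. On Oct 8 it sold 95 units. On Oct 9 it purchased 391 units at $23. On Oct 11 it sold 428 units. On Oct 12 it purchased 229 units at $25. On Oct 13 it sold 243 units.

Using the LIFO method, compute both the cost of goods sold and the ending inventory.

COGS = $18,041; ending inventory = $4,730

Oct 8, 95 sold [LIFO — newest first]: 95 @ $23 = $2,185
Oct 11, 428 sold [LIFO — newest first]: 391 @ $23 + 16 @ $23 + 21 @ $22 = $9,823
Oct 13, 243 sold [LIFO — newest first]: 229 @ $25 + 14 @ $22 = $6,033
Total COGS = $2,185 + $9,823 + $6,033 = $18,041
Ending inventory: 215 @ $22 = $4,730
Check: goods available $22,771 = COGS $18,041 + ending $4,730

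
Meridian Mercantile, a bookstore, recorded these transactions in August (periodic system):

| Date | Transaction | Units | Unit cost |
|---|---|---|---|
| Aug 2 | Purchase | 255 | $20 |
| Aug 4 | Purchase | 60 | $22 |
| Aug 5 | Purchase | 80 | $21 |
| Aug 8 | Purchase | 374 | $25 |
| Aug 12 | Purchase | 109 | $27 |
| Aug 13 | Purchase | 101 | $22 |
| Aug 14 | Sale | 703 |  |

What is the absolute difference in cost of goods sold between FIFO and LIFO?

$1,253

FIFO COGS: 255 @ $20 + 60 @ $22 + 80 @ $21 + 308 @ $25 = $15,800
LIFO COGS: 101 @ $22 + 109 @ $27 + 374 @ $25 + 80 @ $21 + 39 @ $22 = $17,053
Difference = |$15,800 − $17,053| = $1,253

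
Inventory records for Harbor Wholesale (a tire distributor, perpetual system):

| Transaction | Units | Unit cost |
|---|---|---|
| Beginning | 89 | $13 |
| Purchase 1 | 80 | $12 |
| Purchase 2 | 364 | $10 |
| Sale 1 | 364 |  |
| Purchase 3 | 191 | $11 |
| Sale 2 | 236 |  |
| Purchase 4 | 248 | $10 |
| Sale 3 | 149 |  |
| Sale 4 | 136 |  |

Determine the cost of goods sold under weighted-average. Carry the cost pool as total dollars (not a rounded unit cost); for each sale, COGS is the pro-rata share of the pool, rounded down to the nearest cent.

COGS = $9,441.70

After Beginning: 89 on hand, pool $1,157.00 (≈ $13.0000 each)
After Purchase 1: 169 on hand, pool $2,117.00 (≈ $12.5266 each)
After Purchase 2: 533 on hand, pool $5,757.00 (≈ $10.8011 each)
Sale 1, sell 364: 364/533 × $5,757.00 → $3,931.60
After Purchase 3: 360 on hand, pool $3,926.40 (≈ $10.9067 each)
Sale 2, sell 236: 236/360 × $3,926.40 → $2,573.97
After Purchase 4: 372 on hand, pool $3,832.43 (≈ $10.3022 each)
Sale 3, sell 149: 149/372 × $3,832.43 → $1,535.03
Sale 4, sell 136: 136/223 × $2,297.40 → $1,401.10
Total COGS = $3,931.60 + $2,573.97 + $1,535.03 + $1,401.10 = $9,441.70
Ending inventory (cost pool remaining) = $896.30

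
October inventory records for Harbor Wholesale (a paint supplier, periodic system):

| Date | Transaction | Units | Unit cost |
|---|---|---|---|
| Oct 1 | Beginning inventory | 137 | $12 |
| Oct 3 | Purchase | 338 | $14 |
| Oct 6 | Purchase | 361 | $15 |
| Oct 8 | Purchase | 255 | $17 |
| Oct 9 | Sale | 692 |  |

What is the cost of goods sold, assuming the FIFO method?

COGS = $9,631

Oct 9, 692 sold [FIFO — oldest first]: 137 @ $12 + 338 @ $14 + 217 @ $15 = $9,631
Ending inventory: 144 @ $15 + 255 @ $17 = $6,495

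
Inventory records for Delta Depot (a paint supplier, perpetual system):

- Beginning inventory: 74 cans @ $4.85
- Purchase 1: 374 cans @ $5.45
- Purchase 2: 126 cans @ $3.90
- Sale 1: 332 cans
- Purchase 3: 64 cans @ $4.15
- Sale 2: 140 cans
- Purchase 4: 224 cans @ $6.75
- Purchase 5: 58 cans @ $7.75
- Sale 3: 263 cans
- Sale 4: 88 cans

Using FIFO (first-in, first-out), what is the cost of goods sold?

Sale 1 (332) [FIFO — oldest first]: 74 @ $4.85 + 258 @ $5.45 = $1,765.00
Sale 2 (140) [FIFO — oldest first]: 116 @ $5.45 + 24 @ $3.90 = $725.80
Sale 3 (263) [FIFO — oldest first]: 102 @ $3.90 + 64 @ $4.15 + 97 @ $6.75 = $1,318.15
Sale 4 (88) [FIFO — oldest first]: 88 @ $6.75 = $594.00
Total COGS = $1,765.00 + $725.80 + $1,318.15 + $594.00 = $4,402.95
Ending inventory: 39 @ $6.75 + 58 @ $7.75 = $712.75

COGS = $4,402.95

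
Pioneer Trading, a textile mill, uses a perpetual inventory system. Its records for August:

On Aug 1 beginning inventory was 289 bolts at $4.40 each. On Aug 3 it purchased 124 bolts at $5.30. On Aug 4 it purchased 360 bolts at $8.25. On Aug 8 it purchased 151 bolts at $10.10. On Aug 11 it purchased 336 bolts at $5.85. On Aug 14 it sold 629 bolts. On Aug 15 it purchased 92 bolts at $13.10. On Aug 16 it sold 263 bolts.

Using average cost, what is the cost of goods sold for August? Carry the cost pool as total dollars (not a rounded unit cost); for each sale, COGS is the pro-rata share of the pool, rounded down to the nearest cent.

After Aug 1: 289 on hand, pool $1,271.60 (≈ $4.4000 each)
After Aug 3: 413 on hand, pool $1,928.80 (≈ $4.6702 each)
After Aug 4: 773 on hand, pool $4,898.80 (≈ $6.3374 each)
After Aug 8: 924 on hand, pool $6,423.90 (≈ $6.9523 each)
After Aug 11: 1260 on hand, pool $8,389.50 (≈ $6.6583 each)
Aug 14, sell 629: 629/1260 × $8,389.50 → $4,188.09
After Aug 15: 723 on hand, pool $5,406.61 (≈ $7.4780 each)
Aug 16, sell 263: 263/723 × $5,406.61 → $1,966.71
Total COGS = $4,188.09 + $1,966.71 = $6,154.80
Ending inventory (cost pool remaining) = $3,439.90
Check: goods available $9,594.70 = COGS $6,154.80 + ending $3,439.90

COGS = $6,154.80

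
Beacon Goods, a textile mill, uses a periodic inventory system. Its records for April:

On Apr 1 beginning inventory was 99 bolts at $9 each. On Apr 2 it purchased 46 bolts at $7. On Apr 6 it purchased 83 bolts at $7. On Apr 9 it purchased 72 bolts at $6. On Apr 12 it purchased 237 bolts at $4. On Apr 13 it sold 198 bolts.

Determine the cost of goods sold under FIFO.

Apr 13, 198 sold [FIFO — oldest first]: 99 @ $9 + 46 @ $7 + 53 @ $7 = $1,584
Ending inventory: 30 @ $7 + 72 @ $6 + 237 @ $4 = $1,590

COGS = $1,584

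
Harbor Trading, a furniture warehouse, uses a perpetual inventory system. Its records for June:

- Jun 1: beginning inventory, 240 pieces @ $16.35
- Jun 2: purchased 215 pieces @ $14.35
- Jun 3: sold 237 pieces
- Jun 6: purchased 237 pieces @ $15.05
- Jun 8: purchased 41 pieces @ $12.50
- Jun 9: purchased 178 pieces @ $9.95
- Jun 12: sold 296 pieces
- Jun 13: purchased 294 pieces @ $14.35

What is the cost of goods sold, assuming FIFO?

COGS = $8,183.15

Jun 3, 237 sold [FIFO — oldest first]: 237 @ $16.35 = $3,874.95
Jun 12, 296 sold [FIFO — oldest first]: 3 @ $16.35 + 215 @ $14.35 + 78 @ $15.05 = $4,308.20
Total COGS = $3,874.95 + $4,308.20 = $8,183.15
Ending inventory: 159 @ $15.05 + 41 @ $12.50 + 178 @ $9.95 + 294 @ $14.35 = $8,895.45
Check: goods available $17,078.60 = COGS $8,183.15 + ending $8,895.45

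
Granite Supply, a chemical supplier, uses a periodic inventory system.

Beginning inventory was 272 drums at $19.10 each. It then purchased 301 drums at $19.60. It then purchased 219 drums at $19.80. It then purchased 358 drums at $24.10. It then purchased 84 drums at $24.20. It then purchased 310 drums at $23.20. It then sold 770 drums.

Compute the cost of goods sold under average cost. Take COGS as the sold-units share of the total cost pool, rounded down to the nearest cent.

Sale 1, sell 770: 770/1544 × $33,283.60 → $16,598.68
Ending inventory (cost pool remaining) = $16,684.92

COGS = $16,598.68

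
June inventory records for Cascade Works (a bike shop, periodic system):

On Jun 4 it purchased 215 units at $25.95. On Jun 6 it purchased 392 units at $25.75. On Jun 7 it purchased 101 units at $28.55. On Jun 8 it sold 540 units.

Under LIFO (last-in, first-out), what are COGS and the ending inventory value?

Jun 8, 540 sold [LIFO — newest first]: 101 @ $28.55 + 392 @ $25.75 + 47 @ $25.95 = $14,197.20
Ending inventory: 168 @ $25.95 = $4,359.60
Check: goods available $18,556.80 = COGS $14,197.20 + ending $4,359.60

COGS = $14,197.20; ending inventory = $4,359.60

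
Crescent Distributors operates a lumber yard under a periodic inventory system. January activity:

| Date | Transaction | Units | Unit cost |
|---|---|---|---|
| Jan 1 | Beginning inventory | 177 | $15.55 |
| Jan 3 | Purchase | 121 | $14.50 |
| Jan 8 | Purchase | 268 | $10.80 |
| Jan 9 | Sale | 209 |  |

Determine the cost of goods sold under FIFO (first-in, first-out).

COGS = $3,216.35

Jan 9, 209 sold [FIFO — oldest first]: 177 @ $15.55 + 32 @ $14.50 = $3,216.35
Ending inventory: 89 @ $14.50 + 268 @ $10.80 = $4,184.90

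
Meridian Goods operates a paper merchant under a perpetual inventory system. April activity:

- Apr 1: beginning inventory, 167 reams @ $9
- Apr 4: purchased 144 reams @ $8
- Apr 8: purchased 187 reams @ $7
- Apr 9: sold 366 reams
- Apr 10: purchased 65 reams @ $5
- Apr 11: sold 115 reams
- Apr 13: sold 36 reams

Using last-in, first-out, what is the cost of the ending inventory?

Ending inventory = $414

Apr 9, 366 sold [LIFO — newest first]: 187 @ $7 + 144 @ $8 + 35 @ $9 = $2,776
Apr 11, 115 sold [LIFO — newest first]: 65 @ $5 + 50 @ $9 = $775
Apr 13, 36 sold [LIFO — newest first]: 36 @ $9 = $324
Total COGS = $2,776 + $775 + $324 = $3,875
Ending inventory: 46 @ $9 = $414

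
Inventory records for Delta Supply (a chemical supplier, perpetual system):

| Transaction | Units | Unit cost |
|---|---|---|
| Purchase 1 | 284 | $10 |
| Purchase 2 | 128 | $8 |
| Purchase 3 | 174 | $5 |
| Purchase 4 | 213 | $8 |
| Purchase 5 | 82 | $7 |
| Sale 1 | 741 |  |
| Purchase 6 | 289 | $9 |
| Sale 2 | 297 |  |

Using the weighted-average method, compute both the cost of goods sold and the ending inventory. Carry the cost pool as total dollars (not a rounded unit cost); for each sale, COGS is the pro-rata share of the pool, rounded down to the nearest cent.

After Purchase 1: 284 on hand, pool $2,840.00 (≈ $10.0000 each)
After Purchase 2: 412 on hand, pool $3,864.00 (≈ $9.3786 each)
After Purchase 3: 586 on hand, pool $4,734.00 (≈ $8.0785 each)
After Purchase 4: 799 on hand, pool $6,438.00 (≈ $8.0576 each)
After Purchase 5: 881 on hand, pool $7,012.00 (≈ $7.9591 each)
Sale 1, sell 741: 741/881 × $7,012.00 → $5,897.72
After Purchase 6: 429 on hand, pool $3,715.28 (≈ $8.6603 each)
Sale 2, sell 297: 297/429 × $3,715.28 → $2,572.11
Total COGS = $5,897.72 + $2,572.11 = $8,469.83
Ending inventory (cost pool remaining) = $1,143.17

COGS = $8,469.83; ending inventory = $1,143.17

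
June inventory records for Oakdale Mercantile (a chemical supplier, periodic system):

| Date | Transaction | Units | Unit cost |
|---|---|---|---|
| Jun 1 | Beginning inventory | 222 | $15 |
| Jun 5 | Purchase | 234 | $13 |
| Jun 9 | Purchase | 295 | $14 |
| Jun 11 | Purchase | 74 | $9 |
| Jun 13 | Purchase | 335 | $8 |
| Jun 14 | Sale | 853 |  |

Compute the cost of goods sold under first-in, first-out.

COGS = $11,392

Jun 14, 853 sold [FIFO — oldest first]: 222 @ $15 + 234 @ $13 + 295 @ $14 + 74 @ $9 + 28 @ $8 = $11,392
Ending inventory: 307 @ $8 = $2,456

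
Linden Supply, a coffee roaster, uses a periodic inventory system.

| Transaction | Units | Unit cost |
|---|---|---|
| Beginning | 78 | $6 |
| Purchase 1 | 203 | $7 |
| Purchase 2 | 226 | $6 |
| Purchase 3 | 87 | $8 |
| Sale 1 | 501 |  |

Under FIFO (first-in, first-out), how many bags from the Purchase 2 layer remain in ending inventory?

Sale 1 (501) [FIFO — oldest first]: 78 @ $6 + 203 @ $7 + 220 @ $6 = $3,209
Ending inventory: 6 @ $6 + 87 @ $8 = $732

6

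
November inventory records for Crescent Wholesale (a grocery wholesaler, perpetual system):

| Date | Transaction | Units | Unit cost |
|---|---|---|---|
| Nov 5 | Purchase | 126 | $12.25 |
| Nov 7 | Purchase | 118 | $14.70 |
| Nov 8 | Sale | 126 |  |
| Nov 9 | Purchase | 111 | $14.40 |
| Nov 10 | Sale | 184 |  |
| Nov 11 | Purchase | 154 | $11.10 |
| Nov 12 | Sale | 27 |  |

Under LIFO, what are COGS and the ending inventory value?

COGS = $4,624.95; ending inventory = $1,960.95

Nov 8, 126 sold [LIFO — newest first]: 118 @ $14.70 + 8 @ $12.25 = $1,832.60
Nov 10, 184 sold [LIFO — newest first]: 111 @ $14.40 + 73 @ $12.25 = $2,492.65
Nov 12, 27 sold [LIFO — newest first]: 27 @ $11.10 = $299.70
Total COGS = $1,832.60 + $2,492.65 + $299.70 = $4,624.95
Ending inventory: 45 @ $12.25 + 127 @ $11.10 = $1,960.95
Check: goods available $6,585.90 = COGS $4,624.95 + ending $1,960.95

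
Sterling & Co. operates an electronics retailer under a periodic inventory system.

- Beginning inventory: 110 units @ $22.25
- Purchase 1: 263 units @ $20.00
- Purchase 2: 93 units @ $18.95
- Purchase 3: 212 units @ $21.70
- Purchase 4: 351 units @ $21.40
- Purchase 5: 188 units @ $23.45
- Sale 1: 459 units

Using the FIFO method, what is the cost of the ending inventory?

Ending inventory = $16,653.05

Sale 1 (459) [FIFO — oldest first]: 110 @ $22.25 + 263 @ $20.00 + 86 @ $18.95 = $9,337.20
Ending inventory: 7 @ $18.95 + 212 @ $21.70 + 351 @ $21.40 + 188 @ $23.45 = $16,653.05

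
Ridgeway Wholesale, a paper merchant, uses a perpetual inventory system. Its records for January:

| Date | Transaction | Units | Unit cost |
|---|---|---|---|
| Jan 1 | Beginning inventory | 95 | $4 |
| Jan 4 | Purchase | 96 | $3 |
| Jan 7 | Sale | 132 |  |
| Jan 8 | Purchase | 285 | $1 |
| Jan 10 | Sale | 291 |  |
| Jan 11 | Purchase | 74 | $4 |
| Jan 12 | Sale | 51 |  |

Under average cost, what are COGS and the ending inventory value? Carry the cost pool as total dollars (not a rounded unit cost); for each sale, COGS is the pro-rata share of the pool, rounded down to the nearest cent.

After Jan 1: 95 on hand, pool $380.00 (≈ $4.0000 each)
After Jan 4: 191 on hand, pool $668.00 (≈ $3.4974 each)
Jan 7, sell 132: 132/191 × $668.00 → $461.65
After Jan 8: 344 on hand, pool $491.35 (≈ $1.4283 each)
Jan 10, sell 291: 291/344 × $491.35 → $415.64
After Jan 11: 127 on hand, pool $371.71 (≈ $2.9269 each)
Jan 12, sell 51: 51/127 × $371.71 → $149.26
Total COGS = $461.65 + $415.64 + $149.26 = $1,026.55
Ending inventory (cost pool remaining) = $222.45

COGS = $1,026.55; ending inventory = $222.45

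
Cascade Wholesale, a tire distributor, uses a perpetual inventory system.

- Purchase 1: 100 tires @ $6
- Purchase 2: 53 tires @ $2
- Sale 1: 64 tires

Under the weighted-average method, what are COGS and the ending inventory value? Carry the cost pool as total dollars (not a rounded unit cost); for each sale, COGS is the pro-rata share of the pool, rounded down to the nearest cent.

After Purchase 1: 100 on hand, pool $600.00 (≈ $6.0000 each)
After Purchase 2: 153 on hand, pool $706.00 (≈ $4.6144 each)
Sale 1, sell 64: 64/153 × $706.00 → $295.32
Ending inventory (cost pool remaining) = $410.68
Check: goods available $706.00 = COGS $295.32 + ending $410.68

COGS = $295.32; ending inventory = $410.68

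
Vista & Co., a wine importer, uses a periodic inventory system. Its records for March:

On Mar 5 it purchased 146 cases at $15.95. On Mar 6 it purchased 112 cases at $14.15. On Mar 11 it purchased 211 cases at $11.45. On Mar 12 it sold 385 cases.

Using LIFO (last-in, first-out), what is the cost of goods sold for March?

COGS = $4,989.65

Mar 12, 385 sold [LIFO — newest first]: 211 @ $11.45 + 112 @ $14.15 + 62 @ $15.95 = $4,989.65
Ending inventory: 84 @ $15.95 = $1,339.80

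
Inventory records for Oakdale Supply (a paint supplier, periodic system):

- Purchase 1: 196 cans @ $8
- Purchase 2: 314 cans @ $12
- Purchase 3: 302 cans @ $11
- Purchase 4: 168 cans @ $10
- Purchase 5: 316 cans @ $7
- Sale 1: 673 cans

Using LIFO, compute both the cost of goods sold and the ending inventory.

Sale 1 (673) [LIFO — newest first]: 316 @ $7 + 168 @ $10 + 189 @ $11 = $5,971
Ending inventory: 196 @ $8 + 314 @ $12 + 113 @ $11 = $6,579
Check: goods available $12,550 = COGS $5,971 + ending $6,579

COGS = $5,971; ending inventory = $6,579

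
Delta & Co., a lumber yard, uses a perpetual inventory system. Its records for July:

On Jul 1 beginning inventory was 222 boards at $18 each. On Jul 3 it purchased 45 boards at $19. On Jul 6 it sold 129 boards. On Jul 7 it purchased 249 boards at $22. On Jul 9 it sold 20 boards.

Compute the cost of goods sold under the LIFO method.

Jul 6, 129 sold [LIFO — newest first]: 45 @ $19 + 84 @ $18 = $2,367
Jul 9, 20 sold [LIFO — newest first]: 20 @ $22 = $440
Total COGS = $2,367 + $440 = $2,807
Ending inventory: 138 @ $18 + 229 @ $22 = $7,522

COGS = $2,807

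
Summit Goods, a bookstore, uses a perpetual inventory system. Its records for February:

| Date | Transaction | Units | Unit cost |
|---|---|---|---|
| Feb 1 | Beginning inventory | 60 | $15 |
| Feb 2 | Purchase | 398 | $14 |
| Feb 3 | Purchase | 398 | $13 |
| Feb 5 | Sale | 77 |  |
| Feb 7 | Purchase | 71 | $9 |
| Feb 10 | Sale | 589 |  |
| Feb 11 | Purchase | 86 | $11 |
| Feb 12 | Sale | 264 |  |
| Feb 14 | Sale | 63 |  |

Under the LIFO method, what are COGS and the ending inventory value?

COGS = $12,931; ending inventory = $300

Feb 5, 77 sold [LIFO — newest first]: 77 @ $13 = $1,001
Feb 10, 589 sold [LIFO — newest first]: 71 @ $9 + 321 @ $13 + 197 @ $14 = $7,570
Feb 12, 264 sold [LIFO — newest first]: 86 @ $11 + 178 @ $14 = $3,438
Feb 14, 63 sold [LIFO — newest first]: 23 @ $14 + 40 @ $15 = $922
Total COGS = $1,001 + $7,570 + $3,438 + $922 = $12,931
Ending inventory: 20 @ $15 = $300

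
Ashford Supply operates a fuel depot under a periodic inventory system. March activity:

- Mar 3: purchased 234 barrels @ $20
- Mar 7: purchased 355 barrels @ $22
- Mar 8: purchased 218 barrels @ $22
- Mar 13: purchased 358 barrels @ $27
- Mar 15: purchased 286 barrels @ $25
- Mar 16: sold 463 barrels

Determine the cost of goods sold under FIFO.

COGS = $9,718

Mar 16, 463 sold [FIFO — oldest first]: 234 @ $20 + 229 @ $22 = $9,718
Ending inventory: 126 @ $22 + 218 @ $22 + 358 @ $27 + 286 @ $25 = $24,384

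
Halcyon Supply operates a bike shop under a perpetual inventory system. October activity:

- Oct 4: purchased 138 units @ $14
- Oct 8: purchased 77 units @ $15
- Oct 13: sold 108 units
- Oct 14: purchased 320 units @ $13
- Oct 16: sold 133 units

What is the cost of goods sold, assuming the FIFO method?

Oct 13, 108 sold [FIFO — oldest first]: 108 @ $14 = $1,512
Oct 16, 133 sold [FIFO — oldest first]: 30 @ $14 + 77 @ $15 + 26 @ $13 = $1,913
Total COGS = $1,512 + $1,913 = $3,425
Ending inventory: 294 @ $13 = $3,822
Check: goods available $7,247 = COGS $3,425 + ending $3,822

COGS = $3,425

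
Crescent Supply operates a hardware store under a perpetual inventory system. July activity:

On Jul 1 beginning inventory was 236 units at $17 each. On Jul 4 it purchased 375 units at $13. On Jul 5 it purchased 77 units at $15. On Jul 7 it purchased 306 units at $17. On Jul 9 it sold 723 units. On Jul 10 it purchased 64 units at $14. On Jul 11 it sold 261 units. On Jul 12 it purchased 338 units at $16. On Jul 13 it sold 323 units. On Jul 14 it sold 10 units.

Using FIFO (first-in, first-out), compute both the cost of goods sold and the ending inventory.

COGS = $20,284; ending inventory = $1,264

Jul 9, 723 sold [FIFO — oldest first]: 236 @ $17 + 375 @ $13 + 77 @ $15 + 35 @ $17 = $10,637
Jul 11, 261 sold [FIFO — oldest first]: 261 @ $17 = $4,437
Jul 13, 323 sold [FIFO — oldest first]: 10 @ $17 + 64 @ $14 + 249 @ $16 = $5,050
Jul 14, 10 sold [FIFO — oldest first]: 10 @ $16 = $160
Total COGS = $10,637 + $4,437 + $5,050 + $160 = $20,284
Ending inventory: 79 @ $16 = $1,264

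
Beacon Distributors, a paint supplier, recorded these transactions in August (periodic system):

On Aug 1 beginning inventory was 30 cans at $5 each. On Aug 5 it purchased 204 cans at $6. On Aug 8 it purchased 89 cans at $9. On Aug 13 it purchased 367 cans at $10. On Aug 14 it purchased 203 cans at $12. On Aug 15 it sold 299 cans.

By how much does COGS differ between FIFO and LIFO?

FIFO COGS: 30 @ $5 + 204 @ $6 + 65 @ $9 = $1,959
LIFO COGS: 203 @ $12 + 96 @ $10 = $3,396
Difference = |$1,959 − $3,396| = $1,437

$1,437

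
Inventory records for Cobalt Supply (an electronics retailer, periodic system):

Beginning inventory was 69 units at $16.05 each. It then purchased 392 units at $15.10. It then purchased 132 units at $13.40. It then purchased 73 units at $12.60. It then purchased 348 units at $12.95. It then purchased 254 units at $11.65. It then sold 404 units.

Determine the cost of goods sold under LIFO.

Sale 1 (404) [LIFO — newest first]: 254 @ $11.65 + 150 @ $12.95 = $4,901.60
Ending inventory: 69 @ $16.05 + 392 @ $15.10 + 132 @ $13.40 + 73 @ $12.60 + 198 @ $12.95 = $12,279.35

COGS = $4,901.60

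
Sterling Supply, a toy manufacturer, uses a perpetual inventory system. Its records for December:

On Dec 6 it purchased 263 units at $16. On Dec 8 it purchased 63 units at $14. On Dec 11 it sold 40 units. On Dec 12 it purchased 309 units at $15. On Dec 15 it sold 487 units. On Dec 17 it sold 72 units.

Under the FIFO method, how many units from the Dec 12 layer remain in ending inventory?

Dec 11, 40 sold [FIFO — oldest first]: 40 @ $16 = $640
Dec 15, 487 sold [FIFO — oldest first]: 223 @ $16 + 63 @ $14 + 201 @ $15 = $7,465
Dec 17, 72 sold [FIFO — oldest first]: 72 @ $15 = $1,080
Total COGS = $640 + $7,465 + $1,080 = $9,185
Ending inventory: 36 @ $15 = $540

36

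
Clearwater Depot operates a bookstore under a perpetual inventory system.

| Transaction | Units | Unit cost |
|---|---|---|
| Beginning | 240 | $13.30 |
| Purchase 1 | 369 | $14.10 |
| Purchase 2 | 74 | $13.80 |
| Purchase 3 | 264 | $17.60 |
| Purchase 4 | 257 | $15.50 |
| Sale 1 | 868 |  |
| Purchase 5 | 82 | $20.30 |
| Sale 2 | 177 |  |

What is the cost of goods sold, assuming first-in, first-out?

COGS = $15,581.50

Sale 1 (868) [FIFO — oldest first]: 240 @ $13.30 + 369 @ $14.10 + 74 @ $13.80 + 185 @ $17.60 = $12,672.10
Sale 2 (177) [FIFO — oldest first]: 79 @ $17.60 + 98 @ $15.50 = $2,909.40
Total COGS = $12,672.10 + $2,909.40 = $15,581.50
Ending inventory: 159 @ $15.50 + 82 @ $20.30 = $4,129.10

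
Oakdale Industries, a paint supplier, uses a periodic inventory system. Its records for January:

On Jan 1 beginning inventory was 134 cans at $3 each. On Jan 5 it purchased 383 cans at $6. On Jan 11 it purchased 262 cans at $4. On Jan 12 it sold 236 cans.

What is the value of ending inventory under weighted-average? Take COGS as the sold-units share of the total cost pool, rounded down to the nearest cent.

Jan 12, sell 236: 236/779 × $3,748.00 → $1,135.46
Ending inventory (cost pool remaining) = $2,612.54

Ending inventory = $2,612.54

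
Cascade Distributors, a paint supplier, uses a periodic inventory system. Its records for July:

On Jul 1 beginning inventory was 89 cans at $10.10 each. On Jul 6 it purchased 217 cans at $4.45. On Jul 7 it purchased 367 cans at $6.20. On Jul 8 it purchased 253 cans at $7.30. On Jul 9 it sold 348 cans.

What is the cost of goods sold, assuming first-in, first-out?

COGS = $2,124.95

Jul 9, 348 sold [FIFO — oldest first]: 89 @ $10.10 + 217 @ $4.45 + 42 @ $6.20 = $2,124.95
Ending inventory: 325 @ $6.20 + 253 @ $7.30 = $3,861.90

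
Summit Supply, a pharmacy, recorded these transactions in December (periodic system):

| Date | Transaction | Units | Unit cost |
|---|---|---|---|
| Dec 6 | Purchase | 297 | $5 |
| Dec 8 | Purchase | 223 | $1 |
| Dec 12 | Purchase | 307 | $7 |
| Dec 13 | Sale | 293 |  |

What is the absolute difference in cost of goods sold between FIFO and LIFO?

$586

FIFO COGS: 293 @ $5 = $1,465
LIFO COGS: 293 @ $7 = $2,051
Difference = |$1,465 − $2,051| = $586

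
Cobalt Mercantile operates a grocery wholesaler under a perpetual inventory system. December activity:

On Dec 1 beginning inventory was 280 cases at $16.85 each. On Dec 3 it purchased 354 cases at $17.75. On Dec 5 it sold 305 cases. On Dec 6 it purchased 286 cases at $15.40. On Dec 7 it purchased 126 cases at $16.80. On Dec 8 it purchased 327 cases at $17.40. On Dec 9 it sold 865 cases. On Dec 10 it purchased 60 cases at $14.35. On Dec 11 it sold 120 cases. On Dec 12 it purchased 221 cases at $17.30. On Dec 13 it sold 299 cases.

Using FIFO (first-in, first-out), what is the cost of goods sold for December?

Dec 5, 305 sold [FIFO — oldest first]: 280 @ $16.85 + 25 @ $17.75 = $5,161.75
Dec 9, 865 sold [FIFO — oldest first]: 329 @ $17.75 + 286 @ $15.40 + 126 @ $16.80 + 124 @ $17.40 = $14,518.55
Dec 11, 120 sold [FIFO — oldest first]: 120 @ $17.40 = $2,088.00
Dec 13, 299 sold [FIFO — oldest first]: 83 @ $17.40 + 60 @ $14.35 + 156 @ $17.30 = $5,004.00
Total COGS = $5,161.75 + $14,518.55 + $2,088.00 + $5,004.00 = $26,772.30
Ending inventory: 65 @ $17.30 = $1,124.50

COGS = $26,772.30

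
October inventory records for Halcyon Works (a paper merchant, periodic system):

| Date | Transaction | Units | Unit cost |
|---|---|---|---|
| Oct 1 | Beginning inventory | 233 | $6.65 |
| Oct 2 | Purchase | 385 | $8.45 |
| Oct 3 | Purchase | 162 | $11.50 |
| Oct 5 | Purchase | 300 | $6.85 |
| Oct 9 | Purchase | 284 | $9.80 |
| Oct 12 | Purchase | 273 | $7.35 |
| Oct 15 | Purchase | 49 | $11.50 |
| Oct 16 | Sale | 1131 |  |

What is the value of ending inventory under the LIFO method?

Oct 16, 1131 sold [LIFO — newest first]: 49 @ $11.50 + 273 @ $7.35 + 284 @ $9.80 + 300 @ $6.85 + 162 @ $11.50 + 63 @ $8.45 = $9,803.60
Ending inventory: 233 @ $6.65 + 322 @ $8.45 = $4,270.35

Ending inventory = $4,270.35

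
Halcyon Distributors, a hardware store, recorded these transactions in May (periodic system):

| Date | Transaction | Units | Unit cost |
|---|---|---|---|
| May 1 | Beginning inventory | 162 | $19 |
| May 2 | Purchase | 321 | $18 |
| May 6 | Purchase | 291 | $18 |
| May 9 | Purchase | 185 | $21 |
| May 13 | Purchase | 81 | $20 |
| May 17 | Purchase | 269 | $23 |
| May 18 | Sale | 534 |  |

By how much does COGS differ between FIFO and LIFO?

FIFO COGS: 162 @ $19 + 321 @ $18 + 51 @ $18 = $9,774
LIFO COGS: 269 @ $23 + 81 @ $20 + 184 @ $21 = $11,671
Difference = |$9,774 − $11,671| = $1,897

$1,897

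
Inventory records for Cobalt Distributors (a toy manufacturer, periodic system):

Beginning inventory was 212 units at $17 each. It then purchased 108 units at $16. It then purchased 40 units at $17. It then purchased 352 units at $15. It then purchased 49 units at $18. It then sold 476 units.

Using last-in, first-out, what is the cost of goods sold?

COGS = $7,402

Sale 1 (476) [LIFO — newest first]: 49 @ $18 + 352 @ $15 + 40 @ $17 + 35 @ $16 = $7,402
Ending inventory: 212 @ $17 + 73 @ $16 = $4,772
Check: goods available $12,174 = COGS $7,402 + ending $4,772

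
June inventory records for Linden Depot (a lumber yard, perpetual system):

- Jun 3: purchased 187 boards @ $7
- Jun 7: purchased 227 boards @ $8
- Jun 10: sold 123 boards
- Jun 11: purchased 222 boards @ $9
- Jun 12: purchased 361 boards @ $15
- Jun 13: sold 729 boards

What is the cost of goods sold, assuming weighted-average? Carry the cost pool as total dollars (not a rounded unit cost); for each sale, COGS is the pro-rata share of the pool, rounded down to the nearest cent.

After Jun 3: 187 on hand, pool $1,309.00 (≈ $7.0000 each)
After Jun 7: 414 on hand, pool $3,125.00 (≈ $7.5483 each)
Jun 10, sell 123: 123/414 × $3,125.00 → $928.44
After Jun 11: 513 on hand, pool $4,194.56 (≈ $8.1765 each)
After Jun 12: 874 on hand, pool $9,609.56 (≈ $10.9949 each)
Jun 13, sell 729: 729/874 × $9,609.56 → $8,015.29
Total COGS = $928.44 + $8,015.29 = $8,943.73
Ending inventory (cost pool remaining) = $1,594.27

COGS = $8,943.73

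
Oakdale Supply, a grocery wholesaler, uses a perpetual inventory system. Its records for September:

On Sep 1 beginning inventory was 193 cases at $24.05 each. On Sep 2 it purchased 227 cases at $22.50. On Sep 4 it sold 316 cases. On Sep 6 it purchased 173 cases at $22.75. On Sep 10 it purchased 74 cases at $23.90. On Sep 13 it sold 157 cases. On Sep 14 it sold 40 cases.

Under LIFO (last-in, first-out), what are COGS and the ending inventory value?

Sep 4, 316 sold [LIFO — newest first]: 227 @ $22.50 + 89 @ $24.05 = $7,247.95
Sep 13, 157 sold [LIFO — newest first]: 74 @ $23.90 + 83 @ $22.75 = $3,656.85
Sep 14, 40 sold [LIFO — newest first]: 40 @ $22.75 = $910.00
Total COGS = $7,247.95 + $3,656.85 + $910.00 = $11,814.80
Ending inventory: 104 @ $24.05 + 50 @ $22.75 = $3,638.70

COGS = $11,814.80; ending inventory = $3,638.70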